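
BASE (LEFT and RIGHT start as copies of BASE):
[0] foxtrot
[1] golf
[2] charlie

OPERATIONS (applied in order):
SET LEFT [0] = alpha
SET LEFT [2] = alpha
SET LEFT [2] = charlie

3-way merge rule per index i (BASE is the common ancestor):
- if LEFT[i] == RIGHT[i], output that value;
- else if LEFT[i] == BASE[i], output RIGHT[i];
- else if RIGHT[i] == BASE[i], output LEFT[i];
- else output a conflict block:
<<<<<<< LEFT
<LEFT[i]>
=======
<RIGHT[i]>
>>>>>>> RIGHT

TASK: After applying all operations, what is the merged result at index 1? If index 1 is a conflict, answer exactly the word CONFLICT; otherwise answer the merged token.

Answer: golf

Derivation:
Final LEFT:  [alpha, golf, charlie]
Final RIGHT: [foxtrot, golf, charlie]
i=0: L=alpha, R=foxtrot=BASE -> take LEFT -> alpha
i=1: L=golf R=golf -> agree -> golf
i=2: L=charlie R=charlie -> agree -> charlie
Index 1 -> golf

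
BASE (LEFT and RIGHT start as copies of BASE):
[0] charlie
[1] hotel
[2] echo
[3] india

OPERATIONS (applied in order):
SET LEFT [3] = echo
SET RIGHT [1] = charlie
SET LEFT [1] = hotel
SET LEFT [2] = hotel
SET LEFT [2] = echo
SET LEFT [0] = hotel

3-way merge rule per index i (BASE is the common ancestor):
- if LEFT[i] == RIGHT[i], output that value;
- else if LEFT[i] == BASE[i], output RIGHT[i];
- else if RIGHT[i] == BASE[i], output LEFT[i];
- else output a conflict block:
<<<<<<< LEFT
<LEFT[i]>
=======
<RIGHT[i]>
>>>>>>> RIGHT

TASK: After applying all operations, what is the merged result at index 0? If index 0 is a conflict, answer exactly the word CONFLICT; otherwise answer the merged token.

Final LEFT:  [hotel, hotel, echo, echo]
Final RIGHT: [charlie, charlie, echo, india]
i=0: L=hotel, R=charlie=BASE -> take LEFT -> hotel
i=1: L=hotel=BASE, R=charlie -> take RIGHT -> charlie
i=2: L=echo R=echo -> agree -> echo
i=3: L=echo, R=india=BASE -> take LEFT -> echo
Index 0 -> hotel

Answer: hotel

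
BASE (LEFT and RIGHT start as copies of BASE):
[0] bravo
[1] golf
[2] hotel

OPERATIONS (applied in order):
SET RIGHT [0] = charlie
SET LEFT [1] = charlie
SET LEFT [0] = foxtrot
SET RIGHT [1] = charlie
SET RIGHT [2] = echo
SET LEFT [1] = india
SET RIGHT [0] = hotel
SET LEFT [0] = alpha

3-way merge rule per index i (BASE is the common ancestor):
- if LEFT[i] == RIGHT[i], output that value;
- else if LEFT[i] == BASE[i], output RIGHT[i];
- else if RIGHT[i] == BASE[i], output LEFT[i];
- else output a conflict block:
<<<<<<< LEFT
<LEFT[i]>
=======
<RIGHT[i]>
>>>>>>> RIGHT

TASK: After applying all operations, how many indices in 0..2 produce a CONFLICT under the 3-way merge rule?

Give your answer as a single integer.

Answer: 2

Derivation:
Final LEFT:  [alpha, india, hotel]
Final RIGHT: [hotel, charlie, echo]
i=0: BASE=bravo L=alpha R=hotel all differ -> CONFLICT
i=1: BASE=golf L=india R=charlie all differ -> CONFLICT
i=2: L=hotel=BASE, R=echo -> take RIGHT -> echo
Conflict count: 2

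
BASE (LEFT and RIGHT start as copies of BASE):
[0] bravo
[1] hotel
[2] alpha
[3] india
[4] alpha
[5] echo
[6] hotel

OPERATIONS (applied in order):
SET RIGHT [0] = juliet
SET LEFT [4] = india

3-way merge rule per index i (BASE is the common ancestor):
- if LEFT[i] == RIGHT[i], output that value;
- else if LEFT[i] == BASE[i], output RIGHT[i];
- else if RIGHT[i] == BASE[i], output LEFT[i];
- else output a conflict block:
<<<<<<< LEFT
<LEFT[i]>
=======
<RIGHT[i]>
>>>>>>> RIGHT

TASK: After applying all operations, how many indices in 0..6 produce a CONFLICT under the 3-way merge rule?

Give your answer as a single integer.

Answer: 0

Derivation:
Final LEFT:  [bravo, hotel, alpha, india, india, echo, hotel]
Final RIGHT: [juliet, hotel, alpha, india, alpha, echo, hotel]
i=0: L=bravo=BASE, R=juliet -> take RIGHT -> juliet
i=1: L=hotel R=hotel -> agree -> hotel
i=2: L=alpha R=alpha -> agree -> alpha
i=3: L=india R=india -> agree -> india
i=4: L=india, R=alpha=BASE -> take LEFT -> india
i=5: L=echo R=echo -> agree -> echo
i=6: L=hotel R=hotel -> agree -> hotel
Conflict count: 0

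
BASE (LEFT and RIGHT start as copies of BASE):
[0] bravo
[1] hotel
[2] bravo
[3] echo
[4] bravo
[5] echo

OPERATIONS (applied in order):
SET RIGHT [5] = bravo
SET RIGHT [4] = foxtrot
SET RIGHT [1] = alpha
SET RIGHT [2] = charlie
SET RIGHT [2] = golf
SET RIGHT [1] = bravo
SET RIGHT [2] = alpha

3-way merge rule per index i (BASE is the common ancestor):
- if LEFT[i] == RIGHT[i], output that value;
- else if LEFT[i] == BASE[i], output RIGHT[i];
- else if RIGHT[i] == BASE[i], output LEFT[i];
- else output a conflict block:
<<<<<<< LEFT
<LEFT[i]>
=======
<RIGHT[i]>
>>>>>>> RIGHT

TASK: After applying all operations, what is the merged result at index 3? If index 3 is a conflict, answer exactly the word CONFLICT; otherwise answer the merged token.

Final LEFT:  [bravo, hotel, bravo, echo, bravo, echo]
Final RIGHT: [bravo, bravo, alpha, echo, foxtrot, bravo]
i=0: L=bravo R=bravo -> agree -> bravo
i=1: L=hotel=BASE, R=bravo -> take RIGHT -> bravo
i=2: L=bravo=BASE, R=alpha -> take RIGHT -> alpha
i=3: L=echo R=echo -> agree -> echo
i=4: L=bravo=BASE, R=foxtrot -> take RIGHT -> foxtrot
i=5: L=echo=BASE, R=bravo -> take RIGHT -> bravo
Index 3 -> echo

Answer: echo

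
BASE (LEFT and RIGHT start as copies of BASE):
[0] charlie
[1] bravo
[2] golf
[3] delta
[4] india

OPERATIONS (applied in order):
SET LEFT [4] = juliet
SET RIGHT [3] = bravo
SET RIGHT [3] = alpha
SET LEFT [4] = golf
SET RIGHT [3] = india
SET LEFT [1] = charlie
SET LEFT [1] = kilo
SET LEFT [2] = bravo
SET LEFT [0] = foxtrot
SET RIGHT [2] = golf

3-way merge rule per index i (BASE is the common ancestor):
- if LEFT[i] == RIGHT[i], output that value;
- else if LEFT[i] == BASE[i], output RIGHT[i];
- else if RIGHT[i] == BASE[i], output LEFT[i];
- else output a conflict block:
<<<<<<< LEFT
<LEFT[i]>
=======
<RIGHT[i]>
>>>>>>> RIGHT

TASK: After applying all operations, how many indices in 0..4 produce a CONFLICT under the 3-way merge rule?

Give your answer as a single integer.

Answer: 0

Derivation:
Final LEFT:  [foxtrot, kilo, bravo, delta, golf]
Final RIGHT: [charlie, bravo, golf, india, india]
i=0: L=foxtrot, R=charlie=BASE -> take LEFT -> foxtrot
i=1: L=kilo, R=bravo=BASE -> take LEFT -> kilo
i=2: L=bravo, R=golf=BASE -> take LEFT -> bravo
i=3: L=delta=BASE, R=india -> take RIGHT -> india
i=4: L=golf, R=india=BASE -> take LEFT -> golf
Conflict count: 0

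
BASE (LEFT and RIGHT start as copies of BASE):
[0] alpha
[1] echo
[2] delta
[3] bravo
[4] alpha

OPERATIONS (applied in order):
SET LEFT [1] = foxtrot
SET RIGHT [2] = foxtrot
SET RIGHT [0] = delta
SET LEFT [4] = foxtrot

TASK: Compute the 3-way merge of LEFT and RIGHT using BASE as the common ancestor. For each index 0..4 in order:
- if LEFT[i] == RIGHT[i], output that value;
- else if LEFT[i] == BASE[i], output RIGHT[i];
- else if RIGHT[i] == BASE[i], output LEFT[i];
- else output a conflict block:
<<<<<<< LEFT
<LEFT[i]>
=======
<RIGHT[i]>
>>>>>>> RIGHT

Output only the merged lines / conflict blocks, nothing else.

Answer: delta
foxtrot
foxtrot
bravo
foxtrot

Derivation:
Final LEFT:  [alpha, foxtrot, delta, bravo, foxtrot]
Final RIGHT: [delta, echo, foxtrot, bravo, alpha]
i=0: L=alpha=BASE, R=delta -> take RIGHT -> delta
i=1: L=foxtrot, R=echo=BASE -> take LEFT -> foxtrot
i=2: L=delta=BASE, R=foxtrot -> take RIGHT -> foxtrot
i=3: L=bravo R=bravo -> agree -> bravo
i=4: L=foxtrot, R=alpha=BASE -> take LEFT -> foxtrot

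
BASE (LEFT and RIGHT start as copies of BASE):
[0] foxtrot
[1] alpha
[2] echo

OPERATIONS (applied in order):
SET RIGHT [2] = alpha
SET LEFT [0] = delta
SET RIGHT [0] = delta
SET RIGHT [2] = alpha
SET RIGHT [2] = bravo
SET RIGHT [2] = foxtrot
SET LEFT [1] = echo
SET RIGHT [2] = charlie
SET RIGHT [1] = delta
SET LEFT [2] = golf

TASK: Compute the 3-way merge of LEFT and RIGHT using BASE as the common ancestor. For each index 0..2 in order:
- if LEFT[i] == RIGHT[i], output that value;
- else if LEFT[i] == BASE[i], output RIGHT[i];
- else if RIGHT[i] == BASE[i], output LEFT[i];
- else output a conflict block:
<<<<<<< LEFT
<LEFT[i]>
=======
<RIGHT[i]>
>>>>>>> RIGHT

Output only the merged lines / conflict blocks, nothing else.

Answer: delta
<<<<<<< LEFT
echo
=======
delta
>>>>>>> RIGHT
<<<<<<< LEFT
golf
=======
charlie
>>>>>>> RIGHT

Derivation:
Final LEFT:  [delta, echo, golf]
Final RIGHT: [delta, delta, charlie]
i=0: L=delta R=delta -> agree -> delta
i=1: BASE=alpha L=echo R=delta all differ -> CONFLICT
i=2: BASE=echo L=golf R=charlie all differ -> CONFLICT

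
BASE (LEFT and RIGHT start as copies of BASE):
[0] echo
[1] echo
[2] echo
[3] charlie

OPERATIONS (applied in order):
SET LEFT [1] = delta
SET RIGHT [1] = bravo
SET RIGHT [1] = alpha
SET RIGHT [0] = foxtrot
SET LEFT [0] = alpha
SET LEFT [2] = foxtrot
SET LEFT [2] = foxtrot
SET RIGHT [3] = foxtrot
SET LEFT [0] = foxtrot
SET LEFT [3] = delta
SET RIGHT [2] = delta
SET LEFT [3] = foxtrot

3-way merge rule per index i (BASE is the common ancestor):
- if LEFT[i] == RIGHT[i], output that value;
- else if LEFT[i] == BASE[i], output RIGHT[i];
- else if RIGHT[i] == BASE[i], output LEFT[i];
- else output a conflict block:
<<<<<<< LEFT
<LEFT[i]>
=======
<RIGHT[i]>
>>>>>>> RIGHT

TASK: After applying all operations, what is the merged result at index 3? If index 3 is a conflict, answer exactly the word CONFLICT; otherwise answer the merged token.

Answer: foxtrot

Derivation:
Final LEFT:  [foxtrot, delta, foxtrot, foxtrot]
Final RIGHT: [foxtrot, alpha, delta, foxtrot]
i=0: L=foxtrot R=foxtrot -> agree -> foxtrot
i=1: BASE=echo L=delta R=alpha all differ -> CONFLICT
i=2: BASE=echo L=foxtrot R=delta all differ -> CONFLICT
i=3: L=foxtrot R=foxtrot -> agree -> foxtrot
Index 3 -> foxtrot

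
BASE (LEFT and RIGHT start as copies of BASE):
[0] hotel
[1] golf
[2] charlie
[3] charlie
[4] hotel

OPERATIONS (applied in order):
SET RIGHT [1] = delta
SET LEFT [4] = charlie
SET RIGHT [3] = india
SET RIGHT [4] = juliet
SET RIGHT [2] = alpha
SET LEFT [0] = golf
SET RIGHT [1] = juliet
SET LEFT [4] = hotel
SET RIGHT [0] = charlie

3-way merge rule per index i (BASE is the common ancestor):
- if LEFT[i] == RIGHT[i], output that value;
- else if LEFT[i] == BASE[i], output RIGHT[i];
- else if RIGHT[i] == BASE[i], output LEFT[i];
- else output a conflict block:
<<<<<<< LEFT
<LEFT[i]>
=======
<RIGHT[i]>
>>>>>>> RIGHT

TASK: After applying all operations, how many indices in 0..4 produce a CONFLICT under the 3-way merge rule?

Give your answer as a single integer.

Answer: 1

Derivation:
Final LEFT:  [golf, golf, charlie, charlie, hotel]
Final RIGHT: [charlie, juliet, alpha, india, juliet]
i=0: BASE=hotel L=golf R=charlie all differ -> CONFLICT
i=1: L=golf=BASE, R=juliet -> take RIGHT -> juliet
i=2: L=charlie=BASE, R=alpha -> take RIGHT -> alpha
i=3: L=charlie=BASE, R=india -> take RIGHT -> india
i=4: L=hotel=BASE, R=juliet -> take RIGHT -> juliet
Conflict count: 1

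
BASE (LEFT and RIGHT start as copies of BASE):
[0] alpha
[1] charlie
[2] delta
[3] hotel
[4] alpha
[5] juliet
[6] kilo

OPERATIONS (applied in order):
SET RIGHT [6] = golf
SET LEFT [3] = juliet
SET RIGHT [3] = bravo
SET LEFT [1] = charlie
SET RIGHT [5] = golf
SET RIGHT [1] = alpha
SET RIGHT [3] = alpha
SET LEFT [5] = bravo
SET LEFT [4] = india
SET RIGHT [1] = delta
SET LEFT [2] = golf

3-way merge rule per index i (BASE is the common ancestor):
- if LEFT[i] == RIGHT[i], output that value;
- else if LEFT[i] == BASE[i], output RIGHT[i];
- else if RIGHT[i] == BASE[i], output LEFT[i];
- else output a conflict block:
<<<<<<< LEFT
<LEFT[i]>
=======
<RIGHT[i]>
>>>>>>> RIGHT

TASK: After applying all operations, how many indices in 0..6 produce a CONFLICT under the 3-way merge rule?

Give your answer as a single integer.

Final LEFT:  [alpha, charlie, golf, juliet, india, bravo, kilo]
Final RIGHT: [alpha, delta, delta, alpha, alpha, golf, golf]
i=0: L=alpha R=alpha -> agree -> alpha
i=1: L=charlie=BASE, R=delta -> take RIGHT -> delta
i=2: L=golf, R=delta=BASE -> take LEFT -> golf
i=3: BASE=hotel L=juliet R=alpha all differ -> CONFLICT
i=4: L=india, R=alpha=BASE -> take LEFT -> india
i=5: BASE=juliet L=bravo R=golf all differ -> CONFLICT
i=6: L=kilo=BASE, R=golf -> take RIGHT -> golf
Conflict count: 2

Answer: 2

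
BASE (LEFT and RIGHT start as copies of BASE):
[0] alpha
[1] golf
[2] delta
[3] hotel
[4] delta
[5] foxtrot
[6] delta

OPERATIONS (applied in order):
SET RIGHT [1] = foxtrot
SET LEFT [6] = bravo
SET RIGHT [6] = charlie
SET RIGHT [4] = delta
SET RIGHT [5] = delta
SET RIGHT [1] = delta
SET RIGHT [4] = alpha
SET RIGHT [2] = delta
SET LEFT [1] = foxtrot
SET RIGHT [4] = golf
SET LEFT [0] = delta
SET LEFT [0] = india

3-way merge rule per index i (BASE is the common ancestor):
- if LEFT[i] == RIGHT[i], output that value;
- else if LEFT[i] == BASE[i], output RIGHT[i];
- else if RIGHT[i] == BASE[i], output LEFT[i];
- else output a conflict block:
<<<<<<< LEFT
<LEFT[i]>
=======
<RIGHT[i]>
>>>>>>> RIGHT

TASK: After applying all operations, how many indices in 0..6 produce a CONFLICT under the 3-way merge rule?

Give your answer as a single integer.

Answer: 2

Derivation:
Final LEFT:  [india, foxtrot, delta, hotel, delta, foxtrot, bravo]
Final RIGHT: [alpha, delta, delta, hotel, golf, delta, charlie]
i=0: L=india, R=alpha=BASE -> take LEFT -> india
i=1: BASE=golf L=foxtrot R=delta all differ -> CONFLICT
i=2: L=delta R=delta -> agree -> delta
i=3: L=hotel R=hotel -> agree -> hotel
i=4: L=delta=BASE, R=golf -> take RIGHT -> golf
i=5: L=foxtrot=BASE, R=delta -> take RIGHT -> delta
i=6: BASE=delta L=bravo R=charlie all differ -> CONFLICT
Conflict count: 2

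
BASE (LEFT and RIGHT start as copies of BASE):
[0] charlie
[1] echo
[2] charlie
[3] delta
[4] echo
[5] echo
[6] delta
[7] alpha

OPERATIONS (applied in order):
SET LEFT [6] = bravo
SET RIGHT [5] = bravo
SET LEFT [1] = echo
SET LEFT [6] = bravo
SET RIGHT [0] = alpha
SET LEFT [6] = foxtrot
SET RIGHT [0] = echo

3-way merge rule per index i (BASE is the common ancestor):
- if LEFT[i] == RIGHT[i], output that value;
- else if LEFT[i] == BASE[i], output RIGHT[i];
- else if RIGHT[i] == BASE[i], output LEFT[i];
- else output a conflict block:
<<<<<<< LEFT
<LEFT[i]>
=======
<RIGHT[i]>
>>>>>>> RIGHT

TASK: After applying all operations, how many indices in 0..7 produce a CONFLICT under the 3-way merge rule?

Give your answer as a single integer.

Answer: 0

Derivation:
Final LEFT:  [charlie, echo, charlie, delta, echo, echo, foxtrot, alpha]
Final RIGHT: [echo, echo, charlie, delta, echo, bravo, delta, alpha]
i=0: L=charlie=BASE, R=echo -> take RIGHT -> echo
i=1: L=echo R=echo -> agree -> echo
i=2: L=charlie R=charlie -> agree -> charlie
i=3: L=delta R=delta -> agree -> delta
i=4: L=echo R=echo -> agree -> echo
i=5: L=echo=BASE, R=bravo -> take RIGHT -> bravo
i=6: L=foxtrot, R=delta=BASE -> take LEFT -> foxtrot
i=7: L=alpha R=alpha -> agree -> alpha
Conflict count: 0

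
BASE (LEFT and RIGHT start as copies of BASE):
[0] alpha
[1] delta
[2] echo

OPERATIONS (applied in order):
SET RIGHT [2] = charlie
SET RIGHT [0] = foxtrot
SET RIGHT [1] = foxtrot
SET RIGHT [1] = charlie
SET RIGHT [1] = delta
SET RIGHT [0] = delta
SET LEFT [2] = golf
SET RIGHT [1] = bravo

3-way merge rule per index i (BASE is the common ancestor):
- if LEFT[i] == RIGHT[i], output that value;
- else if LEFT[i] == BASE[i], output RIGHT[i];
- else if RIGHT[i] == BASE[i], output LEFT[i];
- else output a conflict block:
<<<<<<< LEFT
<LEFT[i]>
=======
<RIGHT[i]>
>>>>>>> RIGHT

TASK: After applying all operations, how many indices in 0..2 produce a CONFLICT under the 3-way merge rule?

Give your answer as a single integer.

Answer: 1

Derivation:
Final LEFT:  [alpha, delta, golf]
Final RIGHT: [delta, bravo, charlie]
i=0: L=alpha=BASE, R=delta -> take RIGHT -> delta
i=1: L=delta=BASE, R=bravo -> take RIGHT -> bravo
i=2: BASE=echo L=golf R=charlie all differ -> CONFLICT
Conflict count: 1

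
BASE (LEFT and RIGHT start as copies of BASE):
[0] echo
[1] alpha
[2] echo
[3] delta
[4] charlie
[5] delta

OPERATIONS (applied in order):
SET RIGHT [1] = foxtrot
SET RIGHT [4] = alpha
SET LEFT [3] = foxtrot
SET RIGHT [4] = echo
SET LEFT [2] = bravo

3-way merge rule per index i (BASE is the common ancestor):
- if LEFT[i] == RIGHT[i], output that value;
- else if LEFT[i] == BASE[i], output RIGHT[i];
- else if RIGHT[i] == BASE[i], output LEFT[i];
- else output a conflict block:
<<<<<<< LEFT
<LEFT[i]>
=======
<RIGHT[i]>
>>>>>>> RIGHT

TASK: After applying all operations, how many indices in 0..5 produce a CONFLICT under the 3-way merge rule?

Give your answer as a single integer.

Final LEFT:  [echo, alpha, bravo, foxtrot, charlie, delta]
Final RIGHT: [echo, foxtrot, echo, delta, echo, delta]
i=0: L=echo R=echo -> agree -> echo
i=1: L=alpha=BASE, R=foxtrot -> take RIGHT -> foxtrot
i=2: L=bravo, R=echo=BASE -> take LEFT -> bravo
i=3: L=foxtrot, R=delta=BASE -> take LEFT -> foxtrot
i=4: L=charlie=BASE, R=echo -> take RIGHT -> echo
i=5: L=delta R=delta -> agree -> delta
Conflict count: 0

Answer: 0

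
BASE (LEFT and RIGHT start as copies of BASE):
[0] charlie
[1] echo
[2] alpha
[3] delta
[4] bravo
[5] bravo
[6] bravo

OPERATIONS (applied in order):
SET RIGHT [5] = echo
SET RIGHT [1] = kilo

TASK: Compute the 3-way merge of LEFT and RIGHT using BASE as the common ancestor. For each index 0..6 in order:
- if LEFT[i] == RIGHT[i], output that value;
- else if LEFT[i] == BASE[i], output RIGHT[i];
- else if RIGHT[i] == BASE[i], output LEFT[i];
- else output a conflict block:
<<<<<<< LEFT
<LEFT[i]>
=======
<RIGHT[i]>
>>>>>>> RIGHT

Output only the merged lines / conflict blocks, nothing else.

Final LEFT:  [charlie, echo, alpha, delta, bravo, bravo, bravo]
Final RIGHT: [charlie, kilo, alpha, delta, bravo, echo, bravo]
i=0: L=charlie R=charlie -> agree -> charlie
i=1: L=echo=BASE, R=kilo -> take RIGHT -> kilo
i=2: L=alpha R=alpha -> agree -> alpha
i=3: L=delta R=delta -> agree -> delta
i=4: L=bravo R=bravo -> agree -> bravo
i=5: L=bravo=BASE, R=echo -> take RIGHT -> echo
i=6: L=bravo R=bravo -> agree -> bravo

Answer: charlie
kilo
alpha
delta
bravo
echo
bravo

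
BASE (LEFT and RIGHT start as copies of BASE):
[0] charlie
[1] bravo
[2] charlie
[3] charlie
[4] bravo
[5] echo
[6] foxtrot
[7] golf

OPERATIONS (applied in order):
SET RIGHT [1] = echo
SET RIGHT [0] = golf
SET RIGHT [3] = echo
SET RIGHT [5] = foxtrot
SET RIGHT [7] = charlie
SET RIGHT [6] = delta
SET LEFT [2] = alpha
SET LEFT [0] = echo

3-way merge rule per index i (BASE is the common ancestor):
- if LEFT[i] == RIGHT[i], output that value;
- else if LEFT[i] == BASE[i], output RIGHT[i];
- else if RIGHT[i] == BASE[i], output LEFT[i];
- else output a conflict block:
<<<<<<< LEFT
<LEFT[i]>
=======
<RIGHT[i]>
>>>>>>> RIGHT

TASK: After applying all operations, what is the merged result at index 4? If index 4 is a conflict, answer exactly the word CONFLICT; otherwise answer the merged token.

Final LEFT:  [echo, bravo, alpha, charlie, bravo, echo, foxtrot, golf]
Final RIGHT: [golf, echo, charlie, echo, bravo, foxtrot, delta, charlie]
i=0: BASE=charlie L=echo R=golf all differ -> CONFLICT
i=1: L=bravo=BASE, R=echo -> take RIGHT -> echo
i=2: L=alpha, R=charlie=BASE -> take LEFT -> alpha
i=3: L=charlie=BASE, R=echo -> take RIGHT -> echo
i=4: L=bravo R=bravo -> agree -> bravo
i=5: L=echo=BASE, R=foxtrot -> take RIGHT -> foxtrot
i=6: L=foxtrot=BASE, R=delta -> take RIGHT -> delta
i=7: L=golf=BASE, R=charlie -> take RIGHT -> charlie
Index 4 -> bravo

Answer: bravo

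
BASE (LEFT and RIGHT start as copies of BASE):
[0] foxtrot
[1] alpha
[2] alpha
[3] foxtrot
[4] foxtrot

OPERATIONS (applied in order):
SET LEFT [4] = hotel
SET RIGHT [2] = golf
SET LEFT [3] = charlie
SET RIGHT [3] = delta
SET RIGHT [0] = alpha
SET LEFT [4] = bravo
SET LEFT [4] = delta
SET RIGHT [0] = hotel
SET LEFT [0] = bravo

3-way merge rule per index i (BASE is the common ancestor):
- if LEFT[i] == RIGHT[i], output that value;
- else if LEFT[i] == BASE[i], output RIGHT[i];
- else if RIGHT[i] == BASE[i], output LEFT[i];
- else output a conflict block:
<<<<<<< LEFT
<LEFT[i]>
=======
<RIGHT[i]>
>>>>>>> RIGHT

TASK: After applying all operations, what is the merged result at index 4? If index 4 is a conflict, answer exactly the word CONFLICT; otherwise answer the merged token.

Answer: delta

Derivation:
Final LEFT:  [bravo, alpha, alpha, charlie, delta]
Final RIGHT: [hotel, alpha, golf, delta, foxtrot]
i=0: BASE=foxtrot L=bravo R=hotel all differ -> CONFLICT
i=1: L=alpha R=alpha -> agree -> alpha
i=2: L=alpha=BASE, R=golf -> take RIGHT -> golf
i=3: BASE=foxtrot L=charlie R=delta all differ -> CONFLICT
i=4: L=delta, R=foxtrot=BASE -> take LEFT -> delta
Index 4 -> delta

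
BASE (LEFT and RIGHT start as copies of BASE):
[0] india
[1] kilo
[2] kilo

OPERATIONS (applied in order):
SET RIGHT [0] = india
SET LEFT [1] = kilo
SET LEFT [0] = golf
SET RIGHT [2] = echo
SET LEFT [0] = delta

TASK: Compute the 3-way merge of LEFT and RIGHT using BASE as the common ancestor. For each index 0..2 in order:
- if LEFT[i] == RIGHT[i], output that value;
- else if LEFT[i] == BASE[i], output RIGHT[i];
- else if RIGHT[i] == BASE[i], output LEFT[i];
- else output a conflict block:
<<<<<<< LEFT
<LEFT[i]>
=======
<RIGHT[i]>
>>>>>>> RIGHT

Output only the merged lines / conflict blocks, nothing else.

Final LEFT:  [delta, kilo, kilo]
Final RIGHT: [india, kilo, echo]
i=0: L=delta, R=india=BASE -> take LEFT -> delta
i=1: L=kilo R=kilo -> agree -> kilo
i=2: L=kilo=BASE, R=echo -> take RIGHT -> echo

Answer: delta
kilo
echo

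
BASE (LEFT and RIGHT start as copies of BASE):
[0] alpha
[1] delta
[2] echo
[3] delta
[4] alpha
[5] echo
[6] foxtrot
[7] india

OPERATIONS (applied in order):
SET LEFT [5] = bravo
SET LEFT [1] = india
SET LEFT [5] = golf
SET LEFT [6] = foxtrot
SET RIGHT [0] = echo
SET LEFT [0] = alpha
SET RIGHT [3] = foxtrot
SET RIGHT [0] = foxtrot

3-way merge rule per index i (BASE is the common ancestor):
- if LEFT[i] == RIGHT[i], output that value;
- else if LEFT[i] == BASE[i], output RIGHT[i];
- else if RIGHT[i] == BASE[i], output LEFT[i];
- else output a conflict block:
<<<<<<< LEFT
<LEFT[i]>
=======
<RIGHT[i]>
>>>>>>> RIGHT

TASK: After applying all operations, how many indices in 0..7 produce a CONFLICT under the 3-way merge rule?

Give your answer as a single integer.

Answer: 0

Derivation:
Final LEFT:  [alpha, india, echo, delta, alpha, golf, foxtrot, india]
Final RIGHT: [foxtrot, delta, echo, foxtrot, alpha, echo, foxtrot, india]
i=0: L=alpha=BASE, R=foxtrot -> take RIGHT -> foxtrot
i=1: L=india, R=delta=BASE -> take LEFT -> india
i=2: L=echo R=echo -> agree -> echo
i=3: L=delta=BASE, R=foxtrot -> take RIGHT -> foxtrot
i=4: L=alpha R=alpha -> agree -> alpha
i=5: L=golf, R=echo=BASE -> take LEFT -> golf
i=6: L=foxtrot R=foxtrot -> agree -> foxtrot
i=7: L=india R=india -> agree -> india
Conflict count: 0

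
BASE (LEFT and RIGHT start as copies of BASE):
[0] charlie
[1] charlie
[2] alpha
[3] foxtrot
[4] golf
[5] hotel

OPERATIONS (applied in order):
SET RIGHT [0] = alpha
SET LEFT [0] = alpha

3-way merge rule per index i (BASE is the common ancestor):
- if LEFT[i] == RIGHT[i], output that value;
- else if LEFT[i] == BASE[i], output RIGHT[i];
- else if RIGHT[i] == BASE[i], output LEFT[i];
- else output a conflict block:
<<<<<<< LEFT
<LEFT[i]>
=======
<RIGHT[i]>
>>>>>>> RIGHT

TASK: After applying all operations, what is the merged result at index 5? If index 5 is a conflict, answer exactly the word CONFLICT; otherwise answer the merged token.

Final LEFT:  [alpha, charlie, alpha, foxtrot, golf, hotel]
Final RIGHT: [alpha, charlie, alpha, foxtrot, golf, hotel]
i=0: L=alpha R=alpha -> agree -> alpha
i=1: L=charlie R=charlie -> agree -> charlie
i=2: L=alpha R=alpha -> agree -> alpha
i=3: L=foxtrot R=foxtrot -> agree -> foxtrot
i=4: L=golf R=golf -> agree -> golf
i=5: L=hotel R=hotel -> agree -> hotel
Index 5 -> hotel

Answer: hotel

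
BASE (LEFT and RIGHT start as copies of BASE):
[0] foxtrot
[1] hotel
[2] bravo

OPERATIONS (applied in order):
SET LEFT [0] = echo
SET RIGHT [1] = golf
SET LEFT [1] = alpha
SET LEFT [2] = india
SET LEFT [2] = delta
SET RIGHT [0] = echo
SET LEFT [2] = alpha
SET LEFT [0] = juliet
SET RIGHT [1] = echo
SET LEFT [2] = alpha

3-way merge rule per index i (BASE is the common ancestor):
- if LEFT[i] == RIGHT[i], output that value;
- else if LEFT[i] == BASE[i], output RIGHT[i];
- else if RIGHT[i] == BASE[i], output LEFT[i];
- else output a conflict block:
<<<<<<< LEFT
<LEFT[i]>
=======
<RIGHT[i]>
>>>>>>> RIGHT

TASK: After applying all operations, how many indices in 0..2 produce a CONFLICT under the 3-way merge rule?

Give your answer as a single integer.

Final LEFT:  [juliet, alpha, alpha]
Final RIGHT: [echo, echo, bravo]
i=0: BASE=foxtrot L=juliet R=echo all differ -> CONFLICT
i=1: BASE=hotel L=alpha R=echo all differ -> CONFLICT
i=2: L=alpha, R=bravo=BASE -> take LEFT -> alpha
Conflict count: 2

Answer: 2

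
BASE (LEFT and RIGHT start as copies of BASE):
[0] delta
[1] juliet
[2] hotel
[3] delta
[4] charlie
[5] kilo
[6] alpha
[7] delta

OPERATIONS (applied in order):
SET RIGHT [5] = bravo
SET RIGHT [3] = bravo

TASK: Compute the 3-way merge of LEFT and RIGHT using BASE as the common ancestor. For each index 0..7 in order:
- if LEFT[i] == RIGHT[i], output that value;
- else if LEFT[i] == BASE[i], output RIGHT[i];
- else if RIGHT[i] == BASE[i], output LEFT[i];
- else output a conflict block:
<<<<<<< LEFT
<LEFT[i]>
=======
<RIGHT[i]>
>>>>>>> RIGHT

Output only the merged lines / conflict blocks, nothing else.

Answer: delta
juliet
hotel
bravo
charlie
bravo
alpha
delta

Derivation:
Final LEFT:  [delta, juliet, hotel, delta, charlie, kilo, alpha, delta]
Final RIGHT: [delta, juliet, hotel, bravo, charlie, bravo, alpha, delta]
i=0: L=delta R=delta -> agree -> delta
i=1: L=juliet R=juliet -> agree -> juliet
i=2: L=hotel R=hotel -> agree -> hotel
i=3: L=delta=BASE, R=bravo -> take RIGHT -> bravo
i=4: L=charlie R=charlie -> agree -> charlie
i=5: L=kilo=BASE, R=bravo -> take RIGHT -> bravo
i=6: L=alpha R=alpha -> agree -> alpha
i=7: L=delta R=delta -> agree -> delta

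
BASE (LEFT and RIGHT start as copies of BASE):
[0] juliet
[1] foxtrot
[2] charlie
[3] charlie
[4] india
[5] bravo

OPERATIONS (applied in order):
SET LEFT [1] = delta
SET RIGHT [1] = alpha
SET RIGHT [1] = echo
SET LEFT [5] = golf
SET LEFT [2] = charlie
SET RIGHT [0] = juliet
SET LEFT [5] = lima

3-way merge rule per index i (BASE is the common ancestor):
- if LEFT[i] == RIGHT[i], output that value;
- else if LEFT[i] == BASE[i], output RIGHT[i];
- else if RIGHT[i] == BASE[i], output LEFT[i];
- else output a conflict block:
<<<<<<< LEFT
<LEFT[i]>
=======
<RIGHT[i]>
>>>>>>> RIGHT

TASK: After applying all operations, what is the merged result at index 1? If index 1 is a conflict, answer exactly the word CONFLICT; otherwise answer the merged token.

Final LEFT:  [juliet, delta, charlie, charlie, india, lima]
Final RIGHT: [juliet, echo, charlie, charlie, india, bravo]
i=0: L=juliet R=juliet -> agree -> juliet
i=1: BASE=foxtrot L=delta R=echo all differ -> CONFLICT
i=2: L=charlie R=charlie -> agree -> charlie
i=3: L=charlie R=charlie -> agree -> charlie
i=4: L=india R=india -> agree -> india
i=5: L=lima, R=bravo=BASE -> take LEFT -> lima
Index 1 -> CONFLICT

Answer: CONFLICT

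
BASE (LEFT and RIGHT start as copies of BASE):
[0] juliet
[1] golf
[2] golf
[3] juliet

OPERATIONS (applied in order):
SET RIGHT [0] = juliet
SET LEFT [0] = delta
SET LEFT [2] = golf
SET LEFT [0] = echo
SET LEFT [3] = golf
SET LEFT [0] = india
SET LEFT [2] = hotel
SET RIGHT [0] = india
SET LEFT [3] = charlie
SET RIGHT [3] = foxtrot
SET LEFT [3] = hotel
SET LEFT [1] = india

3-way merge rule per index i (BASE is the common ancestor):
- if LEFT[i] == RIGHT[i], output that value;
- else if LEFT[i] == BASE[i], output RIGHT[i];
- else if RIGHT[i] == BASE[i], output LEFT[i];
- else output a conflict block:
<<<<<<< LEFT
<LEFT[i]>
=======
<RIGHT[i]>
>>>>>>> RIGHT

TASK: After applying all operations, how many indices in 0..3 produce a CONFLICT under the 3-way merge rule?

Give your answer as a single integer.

Answer: 1

Derivation:
Final LEFT:  [india, india, hotel, hotel]
Final RIGHT: [india, golf, golf, foxtrot]
i=0: L=india R=india -> agree -> india
i=1: L=india, R=golf=BASE -> take LEFT -> india
i=2: L=hotel, R=golf=BASE -> take LEFT -> hotel
i=3: BASE=juliet L=hotel R=foxtrot all differ -> CONFLICT
Conflict count: 1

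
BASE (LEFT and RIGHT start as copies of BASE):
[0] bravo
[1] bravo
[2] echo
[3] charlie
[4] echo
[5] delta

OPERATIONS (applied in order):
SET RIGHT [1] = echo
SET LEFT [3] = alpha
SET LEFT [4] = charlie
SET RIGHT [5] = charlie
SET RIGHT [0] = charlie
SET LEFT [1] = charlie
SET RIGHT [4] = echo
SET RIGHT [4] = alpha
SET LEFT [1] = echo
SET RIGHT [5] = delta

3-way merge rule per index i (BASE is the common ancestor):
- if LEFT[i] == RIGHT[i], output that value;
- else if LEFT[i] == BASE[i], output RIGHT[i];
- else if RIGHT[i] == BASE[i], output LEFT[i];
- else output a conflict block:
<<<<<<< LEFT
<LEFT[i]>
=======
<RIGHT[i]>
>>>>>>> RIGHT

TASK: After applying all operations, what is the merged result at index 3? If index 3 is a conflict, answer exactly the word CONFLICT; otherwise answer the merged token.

Final LEFT:  [bravo, echo, echo, alpha, charlie, delta]
Final RIGHT: [charlie, echo, echo, charlie, alpha, delta]
i=0: L=bravo=BASE, R=charlie -> take RIGHT -> charlie
i=1: L=echo R=echo -> agree -> echo
i=2: L=echo R=echo -> agree -> echo
i=3: L=alpha, R=charlie=BASE -> take LEFT -> alpha
i=4: BASE=echo L=charlie R=alpha all differ -> CONFLICT
i=5: L=delta R=delta -> agree -> delta
Index 3 -> alpha

Answer: alpha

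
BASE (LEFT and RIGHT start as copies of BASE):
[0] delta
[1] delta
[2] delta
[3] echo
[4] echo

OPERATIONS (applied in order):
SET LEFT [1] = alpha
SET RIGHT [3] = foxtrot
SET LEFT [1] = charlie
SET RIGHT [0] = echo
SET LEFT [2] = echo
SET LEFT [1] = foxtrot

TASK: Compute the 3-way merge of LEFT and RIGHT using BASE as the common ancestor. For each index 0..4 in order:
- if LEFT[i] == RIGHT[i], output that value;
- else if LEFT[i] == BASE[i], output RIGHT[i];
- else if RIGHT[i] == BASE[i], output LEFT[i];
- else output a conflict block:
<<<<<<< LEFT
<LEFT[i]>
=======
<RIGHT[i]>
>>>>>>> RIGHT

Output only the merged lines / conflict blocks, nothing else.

Final LEFT:  [delta, foxtrot, echo, echo, echo]
Final RIGHT: [echo, delta, delta, foxtrot, echo]
i=0: L=delta=BASE, R=echo -> take RIGHT -> echo
i=1: L=foxtrot, R=delta=BASE -> take LEFT -> foxtrot
i=2: L=echo, R=delta=BASE -> take LEFT -> echo
i=3: L=echo=BASE, R=foxtrot -> take RIGHT -> foxtrot
i=4: L=echo R=echo -> agree -> echo

Answer: echo
foxtrot
echo
foxtrot
echo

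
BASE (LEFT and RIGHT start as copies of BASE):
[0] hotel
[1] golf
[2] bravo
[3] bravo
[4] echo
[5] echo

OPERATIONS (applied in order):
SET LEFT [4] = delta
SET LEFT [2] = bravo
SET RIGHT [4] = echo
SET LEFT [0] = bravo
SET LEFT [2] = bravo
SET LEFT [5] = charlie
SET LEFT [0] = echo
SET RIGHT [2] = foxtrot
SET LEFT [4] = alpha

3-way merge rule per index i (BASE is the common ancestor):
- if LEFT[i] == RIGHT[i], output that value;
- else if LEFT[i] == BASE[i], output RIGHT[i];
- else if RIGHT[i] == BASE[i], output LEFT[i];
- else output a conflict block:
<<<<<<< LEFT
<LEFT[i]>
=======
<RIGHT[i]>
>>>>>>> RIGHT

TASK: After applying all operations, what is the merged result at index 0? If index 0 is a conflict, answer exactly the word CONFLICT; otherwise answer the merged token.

Final LEFT:  [echo, golf, bravo, bravo, alpha, charlie]
Final RIGHT: [hotel, golf, foxtrot, bravo, echo, echo]
i=0: L=echo, R=hotel=BASE -> take LEFT -> echo
i=1: L=golf R=golf -> agree -> golf
i=2: L=bravo=BASE, R=foxtrot -> take RIGHT -> foxtrot
i=3: L=bravo R=bravo -> agree -> bravo
i=4: L=alpha, R=echo=BASE -> take LEFT -> alpha
i=5: L=charlie, R=echo=BASE -> take LEFT -> charlie
Index 0 -> echo

Answer: echo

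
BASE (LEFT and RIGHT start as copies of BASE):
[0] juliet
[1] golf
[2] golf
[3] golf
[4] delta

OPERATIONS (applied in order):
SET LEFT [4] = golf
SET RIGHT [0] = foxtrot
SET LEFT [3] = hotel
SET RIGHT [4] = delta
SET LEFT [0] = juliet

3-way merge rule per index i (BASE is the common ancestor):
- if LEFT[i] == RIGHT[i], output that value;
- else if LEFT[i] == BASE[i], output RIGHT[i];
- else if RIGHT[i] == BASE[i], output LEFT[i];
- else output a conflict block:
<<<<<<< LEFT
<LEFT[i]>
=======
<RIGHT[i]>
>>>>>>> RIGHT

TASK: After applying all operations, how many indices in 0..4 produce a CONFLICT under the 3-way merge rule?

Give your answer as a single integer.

Final LEFT:  [juliet, golf, golf, hotel, golf]
Final RIGHT: [foxtrot, golf, golf, golf, delta]
i=0: L=juliet=BASE, R=foxtrot -> take RIGHT -> foxtrot
i=1: L=golf R=golf -> agree -> golf
i=2: L=golf R=golf -> agree -> golf
i=3: L=hotel, R=golf=BASE -> take LEFT -> hotel
i=4: L=golf, R=delta=BASE -> take LEFT -> golf
Conflict count: 0

Answer: 0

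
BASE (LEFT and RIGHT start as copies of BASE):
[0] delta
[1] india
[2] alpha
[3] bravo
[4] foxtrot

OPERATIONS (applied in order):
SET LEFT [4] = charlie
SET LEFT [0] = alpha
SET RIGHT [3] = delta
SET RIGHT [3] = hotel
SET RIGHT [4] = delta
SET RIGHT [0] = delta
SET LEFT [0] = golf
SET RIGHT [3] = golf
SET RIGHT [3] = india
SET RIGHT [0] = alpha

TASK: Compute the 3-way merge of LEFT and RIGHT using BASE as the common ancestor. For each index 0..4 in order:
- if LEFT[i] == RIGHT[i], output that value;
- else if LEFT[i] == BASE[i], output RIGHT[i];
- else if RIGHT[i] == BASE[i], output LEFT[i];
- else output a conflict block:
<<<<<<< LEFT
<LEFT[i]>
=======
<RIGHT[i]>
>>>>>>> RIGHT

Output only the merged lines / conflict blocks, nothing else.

Final LEFT:  [golf, india, alpha, bravo, charlie]
Final RIGHT: [alpha, india, alpha, india, delta]
i=0: BASE=delta L=golf R=alpha all differ -> CONFLICT
i=1: L=india R=india -> agree -> india
i=2: L=alpha R=alpha -> agree -> alpha
i=3: L=bravo=BASE, R=india -> take RIGHT -> india
i=4: BASE=foxtrot L=charlie R=delta all differ -> CONFLICT

Answer: <<<<<<< LEFT
golf
=======
alpha
>>>>>>> RIGHT
india
alpha
india
<<<<<<< LEFT
charlie
=======
delta
>>>>>>> RIGHT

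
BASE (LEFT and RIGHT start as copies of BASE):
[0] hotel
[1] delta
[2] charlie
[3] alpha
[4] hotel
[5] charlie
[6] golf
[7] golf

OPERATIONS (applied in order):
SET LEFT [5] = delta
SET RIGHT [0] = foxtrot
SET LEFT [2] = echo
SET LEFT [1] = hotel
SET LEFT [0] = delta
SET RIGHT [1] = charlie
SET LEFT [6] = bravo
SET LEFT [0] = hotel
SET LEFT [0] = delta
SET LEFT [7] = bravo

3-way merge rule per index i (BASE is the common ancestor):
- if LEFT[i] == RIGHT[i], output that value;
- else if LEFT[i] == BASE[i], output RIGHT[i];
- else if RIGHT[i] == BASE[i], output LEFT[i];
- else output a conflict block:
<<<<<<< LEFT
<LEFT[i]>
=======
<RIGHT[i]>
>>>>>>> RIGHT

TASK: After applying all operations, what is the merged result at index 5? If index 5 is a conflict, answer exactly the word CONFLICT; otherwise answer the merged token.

Answer: delta

Derivation:
Final LEFT:  [delta, hotel, echo, alpha, hotel, delta, bravo, bravo]
Final RIGHT: [foxtrot, charlie, charlie, alpha, hotel, charlie, golf, golf]
i=0: BASE=hotel L=delta R=foxtrot all differ -> CONFLICT
i=1: BASE=delta L=hotel R=charlie all differ -> CONFLICT
i=2: L=echo, R=charlie=BASE -> take LEFT -> echo
i=3: L=alpha R=alpha -> agree -> alpha
i=4: L=hotel R=hotel -> agree -> hotel
i=5: L=delta, R=charlie=BASE -> take LEFT -> delta
i=6: L=bravo, R=golf=BASE -> take LEFT -> bravo
i=7: L=bravo, R=golf=BASE -> take LEFT -> bravo
Index 5 -> delta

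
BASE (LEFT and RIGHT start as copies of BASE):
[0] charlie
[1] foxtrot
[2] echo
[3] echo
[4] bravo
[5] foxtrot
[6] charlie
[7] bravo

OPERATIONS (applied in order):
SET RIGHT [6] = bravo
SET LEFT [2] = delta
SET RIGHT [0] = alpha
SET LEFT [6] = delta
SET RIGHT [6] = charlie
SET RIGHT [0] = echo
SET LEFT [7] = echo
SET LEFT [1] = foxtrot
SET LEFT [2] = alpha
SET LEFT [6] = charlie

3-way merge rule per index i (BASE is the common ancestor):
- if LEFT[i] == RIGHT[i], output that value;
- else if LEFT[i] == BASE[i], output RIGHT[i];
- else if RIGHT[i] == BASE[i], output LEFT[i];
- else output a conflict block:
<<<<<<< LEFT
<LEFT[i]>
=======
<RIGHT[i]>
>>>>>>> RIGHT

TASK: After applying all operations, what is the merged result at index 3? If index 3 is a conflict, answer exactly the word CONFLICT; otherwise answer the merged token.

Final LEFT:  [charlie, foxtrot, alpha, echo, bravo, foxtrot, charlie, echo]
Final RIGHT: [echo, foxtrot, echo, echo, bravo, foxtrot, charlie, bravo]
i=0: L=charlie=BASE, R=echo -> take RIGHT -> echo
i=1: L=foxtrot R=foxtrot -> agree -> foxtrot
i=2: L=alpha, R=echo=BASE -> take LEFT -> alpha
i=3: L=echo R=echo -> agree -> echo
i=4: L=bravo R=bravo -> agree -> bravo
i=5: L=foxtrot R=foxtrot -> agree -> foxtrot
i=6: L=charlie R=charlie -> agree -> charlie
i=7: L=echo, R=bravo=BASE -> take LEFT -> echo
Index 3 -> echo

Answer: echo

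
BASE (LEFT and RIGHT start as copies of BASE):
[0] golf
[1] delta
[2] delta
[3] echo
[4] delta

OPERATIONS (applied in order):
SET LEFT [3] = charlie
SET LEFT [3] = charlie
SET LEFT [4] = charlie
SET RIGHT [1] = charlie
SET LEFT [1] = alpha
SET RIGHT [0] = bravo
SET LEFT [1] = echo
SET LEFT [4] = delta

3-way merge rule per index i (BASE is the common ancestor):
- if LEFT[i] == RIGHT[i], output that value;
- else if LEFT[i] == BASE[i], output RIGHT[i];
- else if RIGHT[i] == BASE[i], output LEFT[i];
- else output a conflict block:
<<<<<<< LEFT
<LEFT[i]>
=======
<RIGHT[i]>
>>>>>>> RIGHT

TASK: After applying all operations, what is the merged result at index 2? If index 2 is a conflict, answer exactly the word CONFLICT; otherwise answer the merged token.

Answer: delta

Derivation:
Final LEFT:  [golf, echo, delta, charlie, delta]
Final RIGHT: [bravo, charlie, delta, echo, delta]
i=0: L=golf=BASE, R=bravo -> take RIGHT -> bravo
i=1: BASE=delta L=echo R=charlie all differ -> CONFLICT
i=2: L=delta R=delta -> agree -> delta
i=3: L=charlie, R=echo=BASE -> take LEFT -> charlie
i=4: L=delta R=delta -> agree -> delta
Index 2 -> delta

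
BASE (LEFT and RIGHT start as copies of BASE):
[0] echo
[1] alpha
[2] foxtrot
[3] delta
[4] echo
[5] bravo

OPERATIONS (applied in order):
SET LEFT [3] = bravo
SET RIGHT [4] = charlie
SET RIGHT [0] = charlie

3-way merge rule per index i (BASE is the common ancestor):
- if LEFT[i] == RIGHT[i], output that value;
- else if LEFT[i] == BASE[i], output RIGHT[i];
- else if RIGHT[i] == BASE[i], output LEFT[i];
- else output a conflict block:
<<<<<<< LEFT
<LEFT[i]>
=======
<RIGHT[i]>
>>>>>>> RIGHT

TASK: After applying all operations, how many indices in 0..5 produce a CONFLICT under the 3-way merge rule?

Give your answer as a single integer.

Answer: 0

Derivation:
Final LEFT:  [echo, alpha, foxtrot, bravo, echo, bravo]
Final RIGHT: [charlie, alpha, foxtrot, delta, charlie, bravo]
i=0: L=echo=BASE, R=charlie -> take RIGHT -> charlie
i=1: L=alpha R=alpha -> agree -> alpha
i=2: L=foxtrot R=foxtrot -> agree -> foxtrot
i=3: L=bravo, R=delta=BASE -> take LEFT -> bravo
i=4: L=echo=BASE, R=charlie -> take RIGHT -> charlie
i=5: L=bravo R=bravo -> agree -> bravo
Conflict count: 0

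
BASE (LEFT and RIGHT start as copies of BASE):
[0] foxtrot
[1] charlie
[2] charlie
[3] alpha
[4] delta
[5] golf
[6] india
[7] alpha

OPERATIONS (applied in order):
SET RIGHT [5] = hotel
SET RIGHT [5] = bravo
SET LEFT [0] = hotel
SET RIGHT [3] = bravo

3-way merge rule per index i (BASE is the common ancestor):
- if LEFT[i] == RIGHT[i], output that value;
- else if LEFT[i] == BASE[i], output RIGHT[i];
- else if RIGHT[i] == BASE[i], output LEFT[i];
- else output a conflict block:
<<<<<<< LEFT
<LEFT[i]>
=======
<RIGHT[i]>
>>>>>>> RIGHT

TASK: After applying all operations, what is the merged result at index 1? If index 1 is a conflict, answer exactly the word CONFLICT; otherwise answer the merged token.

Answer: charlie

Derivation:
Final LEFT:  [hotel, charlie, charlie, alpha, delta, golf, india, alpha]
Final RIGHT: [foxtrot, charlie, charlie, bravo, delta, bravo, india, alpha]
i=0: L=hotel, R=foxtrot=BASE -> take LEFT -> hotel
i=1: L=charlie R=charlie -> agree -> charlie
i=2: L=charlie R=charlie -> agree -> charlie
i=3: L=alpha=BASE, R=bravo -> take RIGHT -> bravo
i=4: L=delta R=delta -> agree -> delta
i=5: L=golf=BASE, R=bravo -> take RIGHT -> bravo
i=6: L=india R=india -> agree -> india
i=7: L=alpha R=alpha -> agree -> alpha
Index 1 -> charlie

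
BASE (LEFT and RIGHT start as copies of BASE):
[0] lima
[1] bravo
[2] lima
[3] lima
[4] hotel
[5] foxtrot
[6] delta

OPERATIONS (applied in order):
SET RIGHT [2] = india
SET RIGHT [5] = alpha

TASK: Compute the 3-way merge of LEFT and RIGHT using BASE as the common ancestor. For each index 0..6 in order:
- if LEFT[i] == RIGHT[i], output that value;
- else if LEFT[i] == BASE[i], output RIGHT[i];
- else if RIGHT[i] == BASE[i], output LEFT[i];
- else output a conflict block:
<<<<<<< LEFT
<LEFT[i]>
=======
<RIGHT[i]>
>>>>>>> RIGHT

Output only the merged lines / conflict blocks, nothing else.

Final LEFT:  [lima, bravo, lima, lima, hotel, foxtrot, delta]
Final RIGHT: [lima, bravo, india, lima, hotel, alpha, delta]
i=0: L=lima R=lima -> agree -> lima
i=1: L=bravo R=bravo -> agree -> bravo
i=2: L=lima=BASE, R=india -> take RIGHT -> india
i=3: L=lima R=lima -> agree -> lima
i=4: L=hotel R=hotel -> agree -> hotel
i=5: L=foxtrot=BASE, R=alpha -> take RIGHT -> alpha
i=6: L=delta R=delta -> agree -> delta

Answer: lima
bravo
india
lima
hotel
alpha
delta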